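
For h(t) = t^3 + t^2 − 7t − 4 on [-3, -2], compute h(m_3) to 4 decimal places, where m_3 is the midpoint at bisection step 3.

0.6270

t = -2.5 gives h = 4.125, positive; keep [-3, -2.5]
t = -2.75 gives h = 2.015625, positive; keep [-3, -2.75]
t = -2.875 gives h = 0.626953, positive; keep [-3, -2.875]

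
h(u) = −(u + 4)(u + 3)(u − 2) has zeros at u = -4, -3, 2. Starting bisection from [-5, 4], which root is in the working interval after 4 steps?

h(-0.5) = 21.875 > 0, so the root lies in [-0.5, 4]
h(1.75) = 6.828125 > 0, so the root lies in [1.75, 4]
h(2.875) = -35.341797 < 0, so the root lies in [1.75, 2.875]
h(2.3125) = -10.4797 < 0, so the root lies in [1.75, 2.3125]

2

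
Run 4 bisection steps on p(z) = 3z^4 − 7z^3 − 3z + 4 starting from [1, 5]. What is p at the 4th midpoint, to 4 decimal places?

midpoint 3: p = 49 > 0 → [1, 3]
midpoint 2: p = -10 < 0 → [2, 3]
midpoint 2.5: p = 4.3125 > 0 → [2, 2.5]
midpoint 2.25: p = -5.5977 < 0 → [2.25, 2.5]

-5.5977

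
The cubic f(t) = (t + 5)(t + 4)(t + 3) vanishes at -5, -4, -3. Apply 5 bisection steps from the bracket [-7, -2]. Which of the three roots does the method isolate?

m = -4.5, f(m) = 0.375 (+); new bracket [-7, -4.5]
m = -5.75, f(m) = -3.609375 (−); new bracket [-5.75, -4.5]
m = -5.125, f(m) = -0.298828 (−); new bracket [-5.125, -4.5]
m = -4.8125, f(m) = 0.2761 (+); new bracket [-5.125, -4.8125]
m = -4.96875, f(m) = 0.0596 (+); new bracket [-5.125, -4.96875]

-5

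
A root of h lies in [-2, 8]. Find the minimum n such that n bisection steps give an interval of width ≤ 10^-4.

Width after n steps is 10/2^n. Need 2^n ≥ 10/10^-4 = 100000.
2^16 = 65536 < 100000 ≤ 2^17 = 131072, so n = 17.

17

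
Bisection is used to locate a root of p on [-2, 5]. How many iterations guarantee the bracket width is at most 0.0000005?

Width after n steps is 7/2^n. Need 2^n ≥ 7/0.0000005 = 14000000.
2^23 = 8388608 < 14000000 ≤ 2^24 = 16777216, so n = 24.

24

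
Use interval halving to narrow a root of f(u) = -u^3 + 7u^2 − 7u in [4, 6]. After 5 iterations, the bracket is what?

[5.75, 5.8125]

u = 5 gives f = 15, positive; keep [5, 6]
u = 5.5 gives f = 6.875, positive; keep [5.5, 6]
u = 5.75 gives f = 1.078125, positive; keep [5.75, 6]
u = 5.875 gives f = -2.2949, negative; keep [5.75, 5.875]
u = 5.8125 gives f = -0.5676, negative; keep [5.75, 5.8125]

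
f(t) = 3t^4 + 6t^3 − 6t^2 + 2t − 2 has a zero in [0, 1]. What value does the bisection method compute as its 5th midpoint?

0.78125

f(0.5) = -1.5625 < 0, so the root lies in [0.5, 1]
f(0.75) = -0.394531 < 0, so the root lies in [0.75, 1]
f(0.875) = 0.934326 > 0, so the root lies in [0.75, 0.875]
f(0.8125) = 0.1897 > 0, so the root lies in [0.75, 0.8125]
f(0.78125) = -0.121 < 0, so the root lies in [0.78125, 0.8125]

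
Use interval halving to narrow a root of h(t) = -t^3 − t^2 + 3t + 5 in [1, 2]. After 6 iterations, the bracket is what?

t = 1.5 gives h = 3.875, positive; keep [1.5, 2]
t = 1.75 gives h = 1.828125, positive; keep [1.75, 2]
t = 1.875 gives h = 0.517578, positive; keep [1.875, 2]
t = 1.9375 gives h = -0.2146, negative; keep [1.875, 1.9375]
t = 1.90625 gives h = 0.1581, positive; keep [1.90625, 1.9375]
t = 1.921875 gives h = -0.0266, negative; keep [1.90625, 1.921875]

[1.90625, 1.921875]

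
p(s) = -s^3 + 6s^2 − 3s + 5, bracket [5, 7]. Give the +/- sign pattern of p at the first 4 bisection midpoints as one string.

-+--

midpoint 6: p = -13 < 0 → [5, 6]
midpoint 5.5: p = 3.625 > 0 → [5.5, 6]
midpoint 5.75: p = -3.984375 < 0 → [5.5, 5.75]
midpoint 5.625: p = -0.0098 < 0 → [5.5, 5.625]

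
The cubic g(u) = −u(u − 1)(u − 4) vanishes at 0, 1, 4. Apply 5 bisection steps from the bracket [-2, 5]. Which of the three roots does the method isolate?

4

midpoint 1.5: g = 1.875 > 0 → [1.5, 5]
midpoint 3.25: g = 5.484375 > 0 → [3.25, 5]
midpoint 4.125: g = -1.611328 < 0 → [3.25, 4.125]
midpoint 3.6875: g = 3.0969 > 0 → [3.6875, 4.125]
midpoint 3.90625: g = 1.0643 > 0 → [3.90625, 4.125]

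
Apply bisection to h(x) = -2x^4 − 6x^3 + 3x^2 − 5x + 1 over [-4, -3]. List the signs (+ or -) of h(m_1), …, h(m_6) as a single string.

+--+++

h(-3.5) = 12.375 > 0, so the root lies in [-4, -3.5]
h(-3.75) = -17.164062 < 0, so the root lies in [-3.75, -3.5]
h(-3.625) = -0.996582 < 0, so the root lies in [-3.625, -3.5]
h(-3.5625) = 6.0219 > 0, so the root lies in [-3.625, -3.5625]
h(-3.59375) = 2.5979 > 0, so the root lies in [-3.625, -3.59375]
h(-3.609375) = 0.8222 > 0, so the root lies in [-3.625, -3.609375]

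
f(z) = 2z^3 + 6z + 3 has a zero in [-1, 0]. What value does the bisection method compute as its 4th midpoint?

midpoint -0.5: f = -0.25 < 0 → [-0.5, 0]
midpoint -0.25: f = 1.46875 > 0 → [-0.5, -0.25]
midpoint -0.375: f = 0.644531 > 0 → [-0.5, -0.375]
midpoint -0.4375: f = 0.2075 > 0 → [-0.5, -0.4375]

-0.4375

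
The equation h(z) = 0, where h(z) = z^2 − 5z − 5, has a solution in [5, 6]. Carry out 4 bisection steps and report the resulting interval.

h(5.5) = -2.25 < 0, so the root lies in [5.5, 6]
h(5.75) = -0.6875 < 0, so the root lies in [5.75, 6]
h(5.875) = 0.140625 > 0, so the root lies in [5.75, 5.875]
h(5.8125) = -0.2773 < 0, so the root lies in [5.8125, 5.875]

[5.8125, 5.875]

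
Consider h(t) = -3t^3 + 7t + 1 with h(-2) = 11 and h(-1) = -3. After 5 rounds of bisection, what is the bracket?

m = -1.5, h(m) = 0.625 (+); new bracket [-1.5, -1]
m = -1.25, h(m) = -1.890625 (−); new bracket [-1.5, -1.25]
m = -1.375, h(m) = -0.826172 (−); new bracket [-1.5, -1.375]
m = -1.4375, h(m) = -0.1511 (−); new bracket [-1.5, -1.4375]
m = -1.46875, h(m) = 0.224 (+); new bracket [-1.46875, -1.4375]

[-1.46875, -1.4375]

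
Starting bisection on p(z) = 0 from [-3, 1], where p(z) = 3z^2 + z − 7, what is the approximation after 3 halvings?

m = -1, p(m) = -5 (−); new bracket [-3, -1]
m = -2, p(m) = 3 (+); new bracket [-2, -1]
m = -1.5, p(m) = -1.75 (−); new bracket [-2, -1.5]

-1.5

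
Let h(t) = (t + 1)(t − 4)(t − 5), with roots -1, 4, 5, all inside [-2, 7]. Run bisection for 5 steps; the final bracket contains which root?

t = 2.5 gives h = 13.125, positive; keep [-2, 2.5]
t = 0.25 gives h = 22.265625, positive; keep [-2, 0.25]
t = -0.875 gives h = 3.580078, positive; keep [-2, -0.875]
t = -1.4375 gives h = -15.3142, negative; keep [-1.4375, -0.875]
t = -1.15625 gives h = -4.9599, negative; keep [-1.15625, -0.875]

-1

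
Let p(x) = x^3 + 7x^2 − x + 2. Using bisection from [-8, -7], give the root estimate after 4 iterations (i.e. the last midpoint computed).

-7.1875

p(-7.5) = -18.625 < 0, so the root lies in [-7.5, -7]
p(-7.25) = -3.890625 < 0, so the root lies in [-7.25, -7]
p(-7.125) = 2.779297 > 0, so the root lies in [-7.25, -7.125]
p(-7.1875) = -0.4988 < 0, so the root lies in [-7.1875, -7.125]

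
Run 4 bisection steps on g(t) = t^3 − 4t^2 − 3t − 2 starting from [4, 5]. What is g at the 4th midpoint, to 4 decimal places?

midpoint 4.5: g = -5.375 < 0 → [4.5, 5]
midpoint 4.75: g = 0.671875 > 0 → [4.5, 4.75]
midpoint 4.625: g = -2.505859 < 0 → [4.625, 4.75]
midpoint 4.6875: g = -0.9563 < 0 → [4.6875, 4.75]

-0.9563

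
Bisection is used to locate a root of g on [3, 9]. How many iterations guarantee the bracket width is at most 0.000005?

Width after n steps is 6/2^n. Need 2^n ≥ 6/0.000005 = 1200000.
2^20 = 1048576 < 1200000 ≤ 2^21 = 2097152, so n = 21.

21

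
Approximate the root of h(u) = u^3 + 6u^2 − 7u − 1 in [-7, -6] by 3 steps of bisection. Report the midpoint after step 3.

h(-6.5) = 23.375 > 0, so the root lies in [-7, -6.5]
h(-6.75) = 12.078125 > 0, so the root lies in [-7, -6.75]
h(-6.875) = 5.767578 > 0, so the root lies in [-7, -6.875]

-6.875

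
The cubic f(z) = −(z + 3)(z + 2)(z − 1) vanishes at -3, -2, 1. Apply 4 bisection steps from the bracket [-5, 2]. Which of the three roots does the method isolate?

m = -1.5, f(m) = 1.875 (+); new bracket [-1.5, 2]
m = 0.25, f(m) = 5.484375 (+); new bracket [0.25, 2]
m = 1.125, f(m) = -1.611328 (−); new bracket [0.25, 1.125]
m = 0.6875, f(m) = 3.0969 (+); new bracket [0.6875, 1.125]

1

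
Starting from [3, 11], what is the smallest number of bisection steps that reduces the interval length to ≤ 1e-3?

Width after n steps is 8/2^n. Need 2^n ≥ 8/1e-3 = 8000.
2^12 = 4096 < 8000 ≤ 2^13 = 8192, so n = 13.

13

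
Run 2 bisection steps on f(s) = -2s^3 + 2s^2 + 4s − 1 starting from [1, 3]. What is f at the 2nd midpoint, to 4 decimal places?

f(2) = -1 < 0, so the root lies in [1, 2]
f(1.5) = 2.75 > 0, so the root lies in [1.5, 2]

2.7500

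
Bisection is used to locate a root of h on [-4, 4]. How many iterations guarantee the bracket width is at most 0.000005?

21

Width after n steps is 8/2^n. Need 2^n ≥ 8/0.000005 = 1600000.
2^20 = 1048576 < 1600000 ≤ 2^21 = 2097152, so n = 21.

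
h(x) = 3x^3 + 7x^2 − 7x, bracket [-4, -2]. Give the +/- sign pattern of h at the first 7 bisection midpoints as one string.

midpoint -3: h = 3 > 0 → [-4, -3]
midpoint -3.5: h = -18.375 < 0 → [-3.5, -3]
midpoint -3.25: h = -6.296875 < 0 → [-3.25, -3]
midpoint -3.125: h = -1.3184 < 0 → [-3.125, -3]
midpoint -3.0625: h = 0.9211 > 0 → [-3.125, -3.0625]
midpoint -3.09375: h = -0.1783 < 0 → [-3.09375, -3.0625]
midpoint -3.078125: h = 0.3765 > 0 → [-3.09375, -3.078125]

+---+-+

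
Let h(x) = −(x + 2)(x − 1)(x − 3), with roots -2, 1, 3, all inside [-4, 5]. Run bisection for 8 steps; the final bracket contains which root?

-2

h(0.5) = -3.125 < 0, so the root lies in [-4, 0.5]
h(-1.75) = -3.265625 < 0, so the root lies in [-4, -1.75]
h(-2.875) = 19.919922 > 0, so the root lies in [-2.875, -1.75]
h(-2.3125) = 5.4993 > 0, so the root lies in [-2.3125, -1.75]
h(-2.03125) = 0.4766 > 0, so the root lies in [-2.03125, -1.75]
h(-1.890625) = -1.5462 < 0, so the root lies in [-2.03125, -1.890625]
h(-1.9609375) = -0.5738 < 0, so the root lies in [-2.03125, -1.9609375]
h(-1.99609375) = -0.0585 < 0, so the root lies in [-2.03125, -1.99609375]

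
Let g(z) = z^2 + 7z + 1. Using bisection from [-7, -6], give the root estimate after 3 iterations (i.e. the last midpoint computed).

m = -6.5, g(m) = -2.25 (−); new bracket [-7, -6.5]
m = -6.75, g(m) = -0.6875 (−); new bracket [-7, -6.75]
m = -6.875, g(m) = 0.140625 (+); new bracket [-6.875, -6.75]

-6.875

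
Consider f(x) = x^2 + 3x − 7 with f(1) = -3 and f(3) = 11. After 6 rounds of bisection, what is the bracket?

f(2) = 3 > 0, so the root lies in [1, 2]
f(1.5) = -0.25 < 0, so the root lies in [1.5, 2]
f(1.75) = 1.3125 > 0, so the root lies in [1.5, 1.75]
f(1.625) = 0.5156 > 0, so the root lies in [1.5, 1.625]
f(1.5625) = 0.1289 > 0, so the root lies in [1.5, 1.5625]
f(1.53125) = -0.0615 < 0, so the root lies in [1.53125, 1.5625]

[1.53125, 1.5625]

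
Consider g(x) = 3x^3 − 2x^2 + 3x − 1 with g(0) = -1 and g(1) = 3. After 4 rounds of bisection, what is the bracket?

g(0.5) = 0.375 > 0, so the root lies in [0, 0.5]
g(0.25) = -0.328125 < 0, so the root lies in [0.25, 0.5]
g(0.375) = 0.001953 > 0, so the root lies in [0.25, 0.375]
g(0.3125) = -0.1663 < 0, so the root lies in [0.3125, 0.375]

[0.3125, 0.375]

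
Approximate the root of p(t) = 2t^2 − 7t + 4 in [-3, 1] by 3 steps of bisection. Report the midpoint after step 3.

0.5

m = -1, p(m) = 13 (+); new bracket [-1, 1]
m = 0, p(m) = 4 (+); new bracket [0, 1]
m = 0.5, p(m) = 1 (+); new bracket [0.5, 1]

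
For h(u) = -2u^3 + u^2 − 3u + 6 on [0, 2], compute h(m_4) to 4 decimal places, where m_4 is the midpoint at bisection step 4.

midpoint 1: h = 2 > 0 → [1, 2]
midpoint 1.5: h = -3 < 0 → [1, 1.5]
midpoint 1.25: h = -0.09375 < 0 → [1, 1.25]
midpoint 1.125: h = 1.043 > 0 → [1.125, 1.25]

1.0430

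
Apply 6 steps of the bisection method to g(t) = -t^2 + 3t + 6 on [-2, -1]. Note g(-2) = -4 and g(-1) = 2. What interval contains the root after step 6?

[-1.375, -1.359375]

t = -1.5 gives g = -0.75, negative; keep [-1.5, -1]
t = -1.25 gives g = 0.6875, positive; keep [-1.5, -1.25]
t = -1.375 gives g = -0.015625, negative; keep [-1.375, -1.25]
t = -1.3125 gives g = 0.3398, positive; keep [-1.375, -1.3125]
t = -1.34375 gives g = 0.1631, positive; keep [-1.375, -1.34375]
t = -1.359375 gives g = 0.074, positive; keep [-1.375, -1.359375]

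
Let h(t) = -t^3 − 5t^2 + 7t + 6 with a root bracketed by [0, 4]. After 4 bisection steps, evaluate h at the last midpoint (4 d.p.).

-2.4219

t = 2 gives h = -8, negative; keep [0, 2]
t = 1 gives h = 7, positive; keep [1, 2]
t = 1.5 gives h = 1.875, positive; keep [1.5, 2]
t = 1.75 gives h = -2.4219, negative; keep [1.5, 1.75]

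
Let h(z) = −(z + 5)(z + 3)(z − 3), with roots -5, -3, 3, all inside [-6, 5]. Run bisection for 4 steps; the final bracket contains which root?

z = -0.5 gives h = 39.375, positive; keep [-0.5, 5]
z = 2.25 gives h = 28.546875, positive; keep [2.25, 5]
z = 3.625 gives h = -35.712891, negative; keep [2.25, 3.625]
z = 2.9375 gives h = 2.9456, positive; keep [2.9375, 3.625]

3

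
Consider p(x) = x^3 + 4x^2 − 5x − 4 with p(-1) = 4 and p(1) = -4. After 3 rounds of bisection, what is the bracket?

[-0.75, -0.5]

midpoint 0: p = -4 < 0 → [-1, 0]
midpoint -0.5: p = -0.625 < 0 → [-1, -0.5]
midpoint -0.75: p = 1.578125 > 0 → [-0.75, -0.5]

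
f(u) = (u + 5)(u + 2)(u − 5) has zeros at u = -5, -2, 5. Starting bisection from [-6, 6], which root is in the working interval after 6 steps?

5

m = 0, f(m) = -50 (−); new bracket [0, 6]
m = 3, f(m) = -80 (−); new bracket [3, 6]
m = 4.5, f(m) = -30.875 (−); new bracket [4.5, 6]
m = 5.25, f(m) = 18.5781 (+); new bracket [4.5, 5.25]
m = 4.875, f(m) = -8.4863 (−); new bracket [4.875, 5.25]
m = 5.0625, f(m) = 4.4417 (+); new bracket [4.875, 5.0625]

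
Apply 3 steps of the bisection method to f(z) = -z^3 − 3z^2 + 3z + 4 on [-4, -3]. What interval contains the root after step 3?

z = -3.5 gives f = -0.375, negative; keep [-4, -3.5]
z = -3.75 gives f = 3.296875, positive; keep [-3.75, -3.5]
z = -3.625 gives f = 1.337891, positive; keep [-3.625, -3.5]

[-3.625, -3.5]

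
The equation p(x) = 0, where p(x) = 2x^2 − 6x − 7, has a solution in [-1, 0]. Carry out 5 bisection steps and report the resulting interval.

[-0.90625, -0.875]

m = -0.5, p(m) = -3.5 (−); new bracket [-1, -0.5]
m = -0.75, p(m) = -1.375 (−); new bracket [-1, -0.75]
m = -0.875, p(m) = -0.21875 (−); new bracket [-1, -0.875]
m = -0.9375, p(m) = 0.3828 (+); new bracket [-0.9375, -0.875]
m = -0.90625, p(m) = 0.0801 (+); new bracket [-0.90625, -0.875]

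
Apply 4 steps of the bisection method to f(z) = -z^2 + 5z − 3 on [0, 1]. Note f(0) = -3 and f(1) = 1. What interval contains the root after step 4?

f(0.5) = -0.75 < 0, so the root lies in [0.5, 1]
f(0.75) = 0.1875 > 0, so the root lies in [0.5, 0.75]
f(0.625) = -0.265625 < 0, so the root lies in [0.625, 0.75]
f(0.6875) = -0.0352 < 0, so the root lies in [0.6875, 0.75]

[0.6875, 0.75]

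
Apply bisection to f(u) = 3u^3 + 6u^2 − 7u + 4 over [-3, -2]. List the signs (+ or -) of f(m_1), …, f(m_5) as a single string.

m = -2.5, f(m) = 12.125 (+); new bracket [-3, -2.5]
m = -2.75, f(m) = 6.234375 (+); new bracket [-3, -2.75]
m = -2.875, f(m) = 2.427734 (+); new bracket [-3, -2.875]
m = -2.9375, f(m) = 0.2937 (+); new bracket [-3, -2.9375]
m = -2.96875, f(m) = -0.8329 (−); new bracket [-2.96875, -2.9375]

++++-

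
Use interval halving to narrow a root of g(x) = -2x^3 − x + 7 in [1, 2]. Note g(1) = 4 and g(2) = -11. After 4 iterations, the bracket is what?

x = 1.5 gives g = -1.25, negative; keep [1, 1.5]
x = 1.25 gives g = 1.84375, positive; keep [1.25, 1.5]
x = 1.375 gives g = 0.425781, positive; keep [1.375, 1.5]
x = 1.4375 gives g = -0.3784, negative; keep [1.375, 1.4375]

[1.375, 1.4375]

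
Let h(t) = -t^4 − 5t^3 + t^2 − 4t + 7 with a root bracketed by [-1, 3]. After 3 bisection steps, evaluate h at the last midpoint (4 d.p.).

m = 1, h(m) = -2 (−); new bracket [-1, 1]
m = 0, h(m) = 7 (+); new bracket [0, 1]
m = 0.5, h(m) = 4.5625 (+); new bracket [0.5, 1]

4.5625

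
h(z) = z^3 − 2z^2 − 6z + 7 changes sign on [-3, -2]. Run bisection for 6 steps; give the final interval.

h(-2.5) = -6.125 < 0, so the root lies in [-2.5, -2]
h(-2.25) = -1.015625 < 0, so the root lies in [-2.25, -2]
h(-2.125) = 1.123047 > 0, so the root lies in [-2.25, -2.125]
h(-2.1875) = 0.0872 > 0, so the root lies in [-2.25, -2.1875]
h(-2.21875) = -0.4558 < 0, so the root lies in [-2.21875, -2.1875]
h(-2.203125) = -0.1822 < 0, so the root lies in [-2.203125, -2.1875]

[-2.203125, -2.1875]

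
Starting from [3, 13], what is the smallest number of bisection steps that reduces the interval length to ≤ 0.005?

11

Width after n steps is 10/2^n. Need 2^n ≥ 10/0.005 = 2000.
2^10 = 1024 < 2000 ≤ 2^11 = 2048, so n = 11.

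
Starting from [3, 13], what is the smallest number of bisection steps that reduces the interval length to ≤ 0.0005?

Width after n steps is 10/2^n. Need 2^n ≥ 10/0.0005 = 20000.
2^14 = 16384 < 20000 ≤ 2^15 = 32768, so n = 15.

15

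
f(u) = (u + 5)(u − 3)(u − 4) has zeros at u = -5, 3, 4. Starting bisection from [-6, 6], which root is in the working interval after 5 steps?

-5

f(0) = 60 > 0, so the root lies in [-6, 0]
f(-3) = 84 > 0, so the root lies in [-6, -3]
f(-4.5) = 31.875 > 0, so the root lies in [-6, -4.5]
f(-5.25) = -19.0781 < 0, so the root lies in [-5.25, -4.5]
f(-4.875) = 8.7363 > 0, so the root lies in [-5.25, -4.875]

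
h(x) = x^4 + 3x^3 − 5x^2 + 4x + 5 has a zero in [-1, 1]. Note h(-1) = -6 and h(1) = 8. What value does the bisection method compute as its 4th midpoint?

midpoint 0: h = 5 > 0 → [-1, 0]
midpoint -0.5: h = 1.4375 > 0 → [-1, -0.5]
midpoint -0.75: h = -1.761719 < 0 → [-0.75, -0.5]
midpoint -0.625: h = -0.033 < 0 → [-0.625, -0.5]

-0.625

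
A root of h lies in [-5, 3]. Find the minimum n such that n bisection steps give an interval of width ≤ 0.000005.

21

Width after n steps is 8/2^n. Need 2^n ≥ 8/0.000005 = 1600000.
2^20 = 1048576 < 1600000 ≤ 2^21 = 2097152, so n = 21.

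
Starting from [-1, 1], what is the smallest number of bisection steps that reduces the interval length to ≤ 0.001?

11

Width after n steps is 2/2^n. Need 2^n ≥ 2/0.001 = 2000.
2^10 = 1024 < 2000 ≤ 2^11 = 2048, so n = 11.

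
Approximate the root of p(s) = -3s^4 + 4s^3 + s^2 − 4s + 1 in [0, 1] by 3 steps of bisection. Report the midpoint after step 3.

0.375

midpoint 0.5: p = -0.4375 < 0 → [0, 0.5]
midpoint 0.25: p = 0.113281 > 0 → [0.25, 0.5]
midpoint 0.375: p = -0.207764 < 0 → [0.25, 0.375]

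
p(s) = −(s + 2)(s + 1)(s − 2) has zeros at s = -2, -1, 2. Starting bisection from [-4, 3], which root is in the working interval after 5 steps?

s = -0.5 gives p = 1.875, positive; keep [-0.5, 3]
s = 1.25 gives p = 5.484375, positive; keep [1.25, 3]
s = 2.125 gives p = -1.611328, negative; keep [1.25, 2.125]
s = 1.6875 gives p = 3.0969, positive; keep [1.6875, 2.125]
s = 1.90625 gives p = 1.0643, positive; keep [1.90625, 2.125]

2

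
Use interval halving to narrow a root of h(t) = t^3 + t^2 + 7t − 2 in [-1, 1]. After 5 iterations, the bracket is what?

[0.25, 0.3125]

m = 0, h(m) = -2 (−); new bracket [0, 1]
m = 0.5, h(m) = 1.875 (+); new bracket [0, 0.5]
m = 0.25, h(m) = -0.171875 (−); new bracket [0.25, 0.5]
m = 0.375, h(m) = 0.8184 (+); new bracket [0.25, 0.375]
m = 0.3125, h(m) = 0.3157 (+); new bracket [0.25, 0.3125]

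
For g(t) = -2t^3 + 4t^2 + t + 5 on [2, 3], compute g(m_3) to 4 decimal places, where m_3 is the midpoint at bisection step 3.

midpoint 2.5: g = 1.25 > 0 → [2.5, 3]
midpoint 2.75: g = -3.59375 < 0 → [2.5, 2.75]
midpoint 2.625: g = -0.988281 < 0 → [2.5, 2.625]

-0.9883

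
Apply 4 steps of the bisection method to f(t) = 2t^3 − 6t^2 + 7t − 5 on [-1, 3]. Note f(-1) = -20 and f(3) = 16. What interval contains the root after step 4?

[1.75, 2]

f(1) = -2 < 0, so the root lies in [1, 3]
f(2) = 1 > 0, so the root lies in [1, 2]
f(1.5) = -1.25 < 0, so the root lies in [1.5, 2]
f(1.75) = -0.4062 < 0, so the root lies in [1.75, 2]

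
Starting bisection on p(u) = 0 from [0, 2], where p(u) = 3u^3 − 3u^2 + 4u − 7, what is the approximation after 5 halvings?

m = 1, p(m) = -3 (−); new bracket [1, 2]
m = 1.5, p(m) = 2.375 (+); new bracket [1, 1.5]
m = 1.25, p(m) = -0.828125 (−); new bracket [1.25, 1.5]
m = 1.375, p(m) = 0.627 (+); new bracket [1.25, 1.375]
m = 1.3125, p(m) = -0.135 (−); new bracket [1.3125, 1.375]

1.3125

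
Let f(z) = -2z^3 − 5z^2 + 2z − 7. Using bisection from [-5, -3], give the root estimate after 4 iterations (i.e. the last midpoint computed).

f(-4) = 33 > 0, so the root lies in [-4, -3]
f(-3.5) = 10.5 > 0, so the root lies in [-3.5, -3]
f(-3.25) = 2.34375 > 0, so the root lies in [-3.25, -3]
f(-3.125) = -1.043 < 0, so the root lies in [-3.25, -3.125]

-3.125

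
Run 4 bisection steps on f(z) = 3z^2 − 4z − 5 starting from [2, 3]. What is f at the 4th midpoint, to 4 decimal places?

m = 2.5, f(m) = 3.75 (+); new bracket [2, 2.5]
m = 2.25, f(m) = 1.1875 (+); new bracket [2, 2.25]
m = 2.125, f(m) = 0.046875 (+); new bracket [2, 2.125]
m = 2.0625, f(m) = -0.4883 (−); new bracket [2.0625, 2.125]

-0.4883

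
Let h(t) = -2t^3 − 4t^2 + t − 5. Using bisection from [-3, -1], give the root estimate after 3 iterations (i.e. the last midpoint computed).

m = -2, h(m) = -7 (−); new bracket [-3, -2]
m = -2.5, h(m) = -1.25 (−); new bracket [-3, -2.5]
m = -2.75, h(m) = 3.59375 (+); new bracket [-2.75, -2.5]

-2.75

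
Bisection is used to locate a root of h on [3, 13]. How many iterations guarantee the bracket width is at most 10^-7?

27

Width after n steps is 10/2^n. Need 2^n ≥ 10/10^-7 = 100000000.
2^26 = 67108864 < 100000000 ≤ 2^27 = 134217728, so n = 27.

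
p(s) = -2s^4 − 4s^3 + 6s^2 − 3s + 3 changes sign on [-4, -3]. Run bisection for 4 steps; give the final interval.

m = -3.5, p(m) = -41.625 (−); new bracket [-3.5, -3]
m = -3.25, p(m) = -9.695312 (−); new bracket [-3.25, -3]
m = -3.125, p(m) = 2.304199 (+); new bracket [-3.25, -3.125]
m = -3.1875, p(m) = -3.3921 (−); new bracket [-3.1875, -3.125]

[-3.1875, -3.125]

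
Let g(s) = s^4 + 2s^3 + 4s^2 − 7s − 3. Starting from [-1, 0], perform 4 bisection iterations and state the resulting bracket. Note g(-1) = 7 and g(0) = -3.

m = -0.5, g(m) = 1.3125 (+); new bracket [-0.5, 0]
m = -0.25, g(m) = -1.027344 (−); new bracket [-0.5, -0.25]
m = -0.375, g(m) = 0.101807 (+); new bracket [-0.375, -0.25]
m = -0.3125, g(m) = -0.4734 (−); new bracket [-0.375, -0.3125]

[-0.375, -0.3125]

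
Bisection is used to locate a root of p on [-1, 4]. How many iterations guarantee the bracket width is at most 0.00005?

Width after n steps is 5/2^n. Need 2^n ≥ 5/0.00005 = 100000.
2^16 = 65536 < 100000 ≤ 2^17 = 131072, so n = 17.

17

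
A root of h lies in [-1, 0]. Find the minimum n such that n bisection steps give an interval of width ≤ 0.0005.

11

Width after n steps is 1/2^n. Need 2^n ≥ 1/0.0005 = 2000.
2^10 = 1024 < 2000 ≤ 2^11 = 2048, so n = 11.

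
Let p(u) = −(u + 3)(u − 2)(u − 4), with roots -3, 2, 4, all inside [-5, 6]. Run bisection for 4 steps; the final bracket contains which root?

midpoint 0.5: p = -18.375 < 0 → [-5, 0.5]
midpoint -2.25: p = -19.921875 < 0 → [-5, -2.25]
midpoint -3.625: p = 26.806641 > 0 → [-3.625, -2.25]
midpoint -2.9375: p = -2.1409 < 0 → [-3.625, -2.9375]

-3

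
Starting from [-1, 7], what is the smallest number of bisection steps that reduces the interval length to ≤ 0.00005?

18

Width after n steps is 8/2^n. Need 2^n ≥ 8/0.00005 = 160000.
2^17 = 131072 < 160000 ≤ 2^18 = 262144, so n = 18.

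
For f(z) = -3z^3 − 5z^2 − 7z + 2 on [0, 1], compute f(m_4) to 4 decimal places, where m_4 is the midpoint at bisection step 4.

0.4919

z = 0.5 gives f = -3.125, negative; keep [0, 0.5]
z = 0.25 gives f = -0.109375, negative; keep [0, 0.25]
z = 0.125 gives f = 1.041016, positive; keep [0.125, 0.25]
z = 0.1875 gives f = 0.4919, positive; keep [0.1875, 0.25]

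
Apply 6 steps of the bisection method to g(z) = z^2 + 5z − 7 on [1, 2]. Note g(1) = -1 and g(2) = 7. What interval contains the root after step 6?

z = 1.5 gives g = 2.75, positive; keep [1, 1.5]
z = 1.25 gives g = 0.8125, positive; keep [1, 1.25]
z = 1.125 gives g = -0.109375, negative; keep [1.125, 1.25]
z = 1.1875 gives g = 0.3477, positive; keep [1.125, 1.1875]
z = 1.15625 gives g = 0.1182, positive; keep [1.125, 1.15625]
z = 1.140625 gives g = 0.0042, positive; keep [1.125, 1.140625]

[1.125, 1.140625]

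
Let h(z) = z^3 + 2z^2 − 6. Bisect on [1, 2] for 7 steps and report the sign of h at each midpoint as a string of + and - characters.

m = 1.5, h(m) = 1.875 (+); new bracket [1, 1.5]
m = 1.25, h(m) = -0.921875 (−); new bracket [1.25, 1.5]
m = 1.375, h(m) = 0.380859 (+); new bracket [1.25, 1.375]
m = 1.3125, h(m) = -0.2937 (−); new bracket [1.3125, 1.375]
m = 1.34375, h(m) = 0.0377 (+); new bracket [1.3125, 1.34375]
m = 1.328125, h(m) = -0.1295 (−); new bracket [1.328125, 1.34375]
m = 1.3359375, h(m) = -0.0463 (−); new bracket [1.3359375, 1.34375]

+-+-+--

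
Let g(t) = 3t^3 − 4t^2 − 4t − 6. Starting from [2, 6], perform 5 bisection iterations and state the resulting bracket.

g(4) = 106 > 0, so the root lies in [2, 4]
g(3) = 27 > 0, so the root lies in [2, 3]
g(2.5) = 5.875 > 0, so the root lies in [2, 2.5]
g(2.25) = -1.0781 < 0, so the root lies in [2.25, 2.5]
g(2.375) = 2.127 > 0, so the root lies in [2.25, 2.375]

[2.25, 2.375]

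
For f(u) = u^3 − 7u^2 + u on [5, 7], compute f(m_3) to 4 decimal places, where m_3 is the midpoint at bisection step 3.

-4.6406

m = 6, f(m) = -30 (−); new bracket [6, 7]
m = 6.5, f(m) = -14.625 (−); new bracket [6.5, 7]
m = 6.75, f(m) = -4.640625 (−); new bracket [6.75, 7]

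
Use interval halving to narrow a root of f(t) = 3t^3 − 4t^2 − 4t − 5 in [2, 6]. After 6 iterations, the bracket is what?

t = 4 gives f = 107, positive; keep [2, 4]
t = 3 gives f = 28, positive; keep [2, 3]
t = 2.5 gives f = 6.875, positive; keep [2, 2.5]
t = 2.25 gives f = -0.0781, negative; keep [2.25, 2.5]
t = 2.375 gives f = 3.127, positive; keep [2.25, 2.375]
t = 2.3125 gives f = 1.4587, positive; keep [2.25, 2.3125]

[2.25, 2.3125]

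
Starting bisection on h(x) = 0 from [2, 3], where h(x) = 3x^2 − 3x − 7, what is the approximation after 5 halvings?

2.09375

h(2.5) = 4.25 > 0, so the root lies in [2, 2.5]
h(2.25) = 1.4375 > 0, so the root lies in [2, 2.25]
h(2.125) = 0.171875 > 0, so the root lies in [2, 2.125]
h(2.0625) = -0.4258 < 0, so the root lies in [2.0625, 2.125]
h(2.09375) = -0.1299 < 0, so the root lies in [2.09375, 2.125]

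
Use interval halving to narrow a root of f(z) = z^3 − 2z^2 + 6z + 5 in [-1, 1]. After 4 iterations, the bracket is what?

[-0.75, -0.625]

m = 0, f(m) = 5 (+); new bracket [-1, 0]
m = -0.5, f(m) = 1.375 (+); new bracket [-1, -0.5]
m = -0.75, f(m) = -1.046875 (−); new bracket [-0.75, -0.5]
m = -0.625, f(m) = 0.2246 (+); new bracket [-0.75, -0.625]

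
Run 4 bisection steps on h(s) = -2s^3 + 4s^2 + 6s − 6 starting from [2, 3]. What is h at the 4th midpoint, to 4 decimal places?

m = 2.5, h(m) = 2.75 (+); new bracket [2.5, 3]
m = 2.75, h(m) = -0.84375 (−); new bracket [2.5, 2.75]
m = 2.625, h(m) = 1.136719 (+); new bracket [2.625, 2.75]
m = 2.6875, h(m) = 0.1938 (+); new bracket [2.6875, 2.75]

0.1938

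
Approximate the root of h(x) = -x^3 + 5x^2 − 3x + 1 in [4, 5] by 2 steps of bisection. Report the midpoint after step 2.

h(4.5) = -2.375 < 0, so the root lies in [4, 4.5]
h(4.25) = 1.796875 > 0, so the root lies in [4.25, 4.5]

4.25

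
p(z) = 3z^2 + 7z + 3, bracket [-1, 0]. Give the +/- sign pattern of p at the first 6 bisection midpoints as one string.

m = -0.5, p(m) = 0.25 (+); new bracket [-1, -0.5]
m = -0.75, p(m) = -0.5625 (−); new bracket [-0.75, -0.5]
m = -0.625, p(m) = -0.203125 (−); new bracket [-0.625, -0.5]
m = -0.5625, p(m) = 0.0117 (+); new bracket [-0.625, -0.5625]
m = -0.59375, p(m) = -0.0986 (−); new bracket [-0.59375, -0.5625]
m = -0.578125, p(m) = -0.0442 (−); new bracket [-0.578125, -0.5625]

+--+--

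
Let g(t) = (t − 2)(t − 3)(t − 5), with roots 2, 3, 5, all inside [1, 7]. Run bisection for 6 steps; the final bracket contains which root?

g(4) = -2 < 0, so the root lies in [4, 7]
g(5.5) = 4.375 > 0, so the root lies in [4, 5.5]
g(4.75) = -1.203125 < 0, so the root lies in [4.75, 5.5]
g(5.125) = 0.8301 > 0, so the root lies in [4.75, 5.125]
g(4.9375) = -0.3557 < 0, so the root lies in [4.9375, 5.125]
g(5.03125) = 0.1924 > 0, so the root lies in [4.9375, 5.03125]

5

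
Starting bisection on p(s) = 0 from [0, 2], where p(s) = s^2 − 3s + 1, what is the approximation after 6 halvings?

0.40625

p(1) = -1 < 0, so the root lies in [0, 1]
p(0.5) = -0.25 < 0, so the root lies in [0, 0.5]
p(0.25) = 0.3125 > 0, so the root lies in [0.25, 0.5]
p(0.375) = 0.0156 > 0, so the root lies in [0.375, 0.5]
p(0.4375) = -0.1211 < 0, so the root lies in [0.375, 0.4375]
p(0.40625) = -0.0537 < 0, so the root lies in [0.375, 0.40625]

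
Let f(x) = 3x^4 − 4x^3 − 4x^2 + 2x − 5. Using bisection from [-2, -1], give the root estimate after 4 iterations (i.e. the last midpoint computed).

-1.1875

f(-1.5) = 11.6875 > 0, so the root lies in [-1.5, -1]
f(-1.25) = 1.386719 > 0, so the root lies in [-1.25, -1]
f(-1.125) = -1.811768 < 0, so the root lies in [-1.25, -1.125]
f(-1.1875) = -0.3518 < 0, so the root lies in [-1.25, -1.1875]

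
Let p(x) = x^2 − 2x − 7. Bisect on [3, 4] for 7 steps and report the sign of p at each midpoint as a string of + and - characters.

midpoint 3.5: p = -1.75 < 0 → [3.5, 4]
midpoint 3.75: p = -0.4375 < 0 → [3.75, 4]
midpoint 3.875: p = 0.265625 > 0 → [3.75, 3.875]
midpoint 3.8125: p = -0.0898 < 0 → [3.8125, 3.875]
midpoint 3.84375: p = 0.0869 > 0 → [3.8125, 3.84375]
midpoint 3.828125: p = -0.0017 < 0 → [3.828125, 3.84375]
midpoint 3.8359375: p = 0.0425 > 0 → [3.828125, 3.8359375]

--+-+-+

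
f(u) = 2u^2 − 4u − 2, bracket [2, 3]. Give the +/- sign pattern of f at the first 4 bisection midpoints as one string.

+--+

u = 2.5 gives f = 0.5, positive; keep [2, 2.5]
u = 2.25 gives f = -0.875, negative; keep [2.25, 2.5]
u = 2.375 gives f = -0.21875, negative; keep [2.375, 2.5]
u = 2.4375 gives f = 0.1328, positive; keep [2.375, 2.4375]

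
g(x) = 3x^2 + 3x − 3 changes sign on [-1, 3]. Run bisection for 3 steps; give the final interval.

m = 1, g(m) = 3 (+); new bracket [-1, 1]
m = 0, g(m) = -3 (−); new bracket [0, 1]
m = 0.5, g(m) = -0.75 (−); new bracket [0.5, 1]

[0.5, 1]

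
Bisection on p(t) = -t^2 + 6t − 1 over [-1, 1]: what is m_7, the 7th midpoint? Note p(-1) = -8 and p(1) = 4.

p(0) = -1 < 0, so the root lies in [0, 1]
p(0.5) = 1.75 > 0, so the root lies in [0, 0.5]
p(0.25) = 0.4375 > 0, so the root lies in [0, 0.25]
p(0.125) = -0.2656 < 0, so the root lies in [0.125, 0.25]
p(0.1875) = 0.0898 > 0, so the root lies in [0.125, 0.1875]
p(0.15625) = -0.0869 < 0, so the root lies in [0.15625, 0.1875]
p(0.171875) = 0.0017 > 0, so the root lies in [0.15625, 0.171875]

0.171875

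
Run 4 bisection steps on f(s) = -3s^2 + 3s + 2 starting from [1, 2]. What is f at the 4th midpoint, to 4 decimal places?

0.1133

s = 1.5 gives f = -0.25, negative; keep [1, 1.5]
s = 1.25 gives f = 1.0625, positive; keep [1.25, 1.5]
s = 1.375 gives f = 0.453125, positive; keep [1.375, 1.5]
s = 1.4375 gives f = 0.1133, positive; keep [1.4375, 1.5]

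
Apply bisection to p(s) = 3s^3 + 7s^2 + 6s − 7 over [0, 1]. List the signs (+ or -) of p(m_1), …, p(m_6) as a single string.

-++---

s = 0.5 gives p = -1.875, negative; keep [0.5, 1]
s = 0.75 gives p = 2.703125, positive; keep [0.5, 0.75]
s = 0.625 gives p = 0.216797, positive; keep [0.5, 0.625]
s = 0.5625 gives p = -0.8762, negative; keep [0.5625, 0.625]
s = 0.59375 gives p = -0.3418, negative; keep [0.59375, 0.625]
s = 0.609375 gives p = -0.0655, negative; keep [0.609375, 0.625]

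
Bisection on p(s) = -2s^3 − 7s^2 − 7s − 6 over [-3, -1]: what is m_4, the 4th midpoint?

-2.625

s = -2 gives p = -4, negative; keep [-3, -2]
s = -2.5 gives p = -1, negative; keep [-3, -2.5]
s = -2.75 gives p = 1.90625, positive; keep [-2.75, -2.5]
s = -2.625 gives p = 0.3164, positive; keep [-2.625, -2.5]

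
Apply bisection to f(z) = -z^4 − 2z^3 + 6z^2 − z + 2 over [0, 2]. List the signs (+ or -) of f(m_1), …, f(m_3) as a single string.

++-

m = 1, f(m) = 4 (+); new bracket [1, 2]
m = 1.5, f(m) = 2.1875 (+); new bracket [1.5, 2]
m = 1.75, f(m) = -1.472656 (−); new bracket [1.5, 1.75]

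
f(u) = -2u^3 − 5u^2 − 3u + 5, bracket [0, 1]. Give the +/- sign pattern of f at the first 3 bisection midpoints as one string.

m = 0.5, f(m) = 2 (+); new bracket [0.5, 1]
m = 0.75, f(m) = -0.90625 (−); new bracket [0.5, 0.75]
m = 0.625, f(m) = 0.683594 (+); new bracket [0.625, 0.75]

+-+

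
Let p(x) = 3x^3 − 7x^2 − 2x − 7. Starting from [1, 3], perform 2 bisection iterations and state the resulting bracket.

x = 2 gives p = -15, negative; keep [2, 3]
x = 2.5 gives p = -8.875, negative; keep [2.5, 3]

[2.5, 3]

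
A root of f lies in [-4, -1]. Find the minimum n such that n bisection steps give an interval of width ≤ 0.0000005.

23

Width after n steps is 3/2^n. Need 2^n ≥ 3/0.0000005 = 6000000.
2^22 = 4194304 < 6000000 ≤ 2^23 = 8388608, so n = 23.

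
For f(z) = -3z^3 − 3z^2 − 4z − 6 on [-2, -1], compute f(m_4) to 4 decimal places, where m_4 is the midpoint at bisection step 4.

-0.4568

m = -1.5, f(m) = 3.375 (+); new bracket [-1.5, -1]
m = -1.25, f(m) = 0.171875 (+); new bracket [-1.25, -1]
m = -1.125, f(m) = -1.025391 (−); new bracket [-1.25, -1.125]
m = -1.1875, f(m) = -0.4568 (−); new bracket [-1.25, -1.1875]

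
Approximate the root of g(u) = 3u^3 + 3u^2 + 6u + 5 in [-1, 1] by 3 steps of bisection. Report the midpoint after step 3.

u = 0 gives g = 5, positive; keep [-1, 0]
u = -0.5 gives g = 2.375, positive; keep [-1, -0.5]
u = -0.75 gives g = 0.921875, positive; keep [-1, -0.75]

-0.75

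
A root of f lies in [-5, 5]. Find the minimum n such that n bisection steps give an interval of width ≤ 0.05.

Width after n steps is 10/2^n. Need 2^n ≥ 10/0.05 = 200.
2^7 = 128 < 200 ≤ 2^8 = 256, so n = 8.

8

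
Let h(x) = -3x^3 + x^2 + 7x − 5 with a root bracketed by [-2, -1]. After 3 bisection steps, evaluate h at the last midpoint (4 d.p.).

-0.8613

m = -1.5, h(m) = -3.125 (−); new bracket [-2, -1.5]
m = -1.75, h(m) = 1.890625 (+); new bracket [-1.75, -1.5]
m = -1.625, h(m) = -0.861328 (−); new bracket [-1.75, -1.625]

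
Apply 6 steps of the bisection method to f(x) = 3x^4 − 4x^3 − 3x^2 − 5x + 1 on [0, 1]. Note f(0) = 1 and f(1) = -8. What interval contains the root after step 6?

[0.171875, 0.1875]

f(0.5) = -2.5625 < 0, so the root lies in [0, 0.5]
f(0.25) = -0.488281 < 0, so the root lies in [0, 0.25]
f(0.125) = 0.321045 > 0, so the root lies in [0.125, 0.25]
f(0.1875) = -0.0656 < 0, so the root lies in [0.125, 0.1875]
f(0.15625) = 0.132 > 0, so the root lies in [0.15625, 0.1875]
f(0.171875) = 0.0343 > 0, so the root lies in [0.171875, 0.1875]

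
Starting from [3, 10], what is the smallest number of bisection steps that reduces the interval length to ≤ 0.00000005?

Width after n steps is 7/2^n. Need 2^n ≥ 7/0.00000005 = 140000000.
2^27 = 134217728 < 140000000 ≤ 2^28 = 268435456, so n = 28.

28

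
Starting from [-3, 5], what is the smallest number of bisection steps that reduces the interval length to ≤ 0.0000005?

Width after n steps is 8/2^n. Need 2^n ≥ 8/0.0000005 = 16000000.
2^23 = 8388608 < 16000000 ≤ 2^24 = 16777216, so n = 24.

24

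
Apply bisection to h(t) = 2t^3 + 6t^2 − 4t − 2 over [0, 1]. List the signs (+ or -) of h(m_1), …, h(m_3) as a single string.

--+

t = 0.5 gives h = -2.25, negative; keep [0.5, 1]
t = 0.75 gives h = -0.78125, negative; keep [0.75, 1]
t = 0.875 gives h = 0.433594, positive; keep [0.75, 0.875]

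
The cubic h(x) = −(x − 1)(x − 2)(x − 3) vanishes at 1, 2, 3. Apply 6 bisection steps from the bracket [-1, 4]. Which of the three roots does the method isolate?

m = 1.5, h(m) = -0.375 (−); new bracket [-1, 1.5]
m = 0.25, h(m) = 3.609375 (+); new bracket [0.25, 1.5]
m = 0.875, h(m) = 0.298828 (+); new bracket [0.875, 1.5]
m = 1.1875, h(m) = -0.2761 (−); new bracket [0.875, 1.1875]
m = 1.03125, h(m) = -0.0596 (−); new bracket [0.875, 1.03125]
m = 0.953125, h(m) = 0.1004 (+); new bracket [0.953125, 1.03125]

1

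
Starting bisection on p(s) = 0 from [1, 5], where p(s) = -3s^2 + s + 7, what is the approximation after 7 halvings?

1.71875

s = 3 gives p = -17, negative; keep [1, 3]
s = 2 gives p = -3, negative; keep [1, 2]
s = 1.5 gives p = 1.75, positive; keep [1.5, 2]
s = 1.75 gives p = -0.4375, negative; keep [1.5, 1.75]
s = 1.625 gives p = 0.7031, positive; keep [1.625, 1.75]
s = 1.6875 gives p = 0.1445, positive; keep [1.6875, 1.75]
s = 1.71875 gives p = -0.1436, negative; keep [1.6875, 1.71875]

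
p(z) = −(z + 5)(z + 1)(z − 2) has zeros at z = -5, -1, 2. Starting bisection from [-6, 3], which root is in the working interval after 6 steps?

z = -1.5 gives p = -6.125, negative; keep [-6, -1.5]
z = -3.75 gives p = -19.765625, negative; keep [-6, -3.75]
z = -4.875 gives p = -3.330078, negative; keep [-6, -4.875]
z = -5.4375 gives p = 14.4392, positive; keep [-5.4375, -4.875]
z = -5.15625 gives p = 4.6474, positive; keep [-5.15625, -4.875]
z = -5.015625 gives p = 0.4402, positive; keep [-5.015625, -4.875]

-5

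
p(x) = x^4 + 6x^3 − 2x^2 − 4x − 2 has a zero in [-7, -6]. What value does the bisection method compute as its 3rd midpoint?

-6.125

p(-6.5) = 76.8125 > 0, so the root lies in [-6.5, -6]
p(-6.25) = 5.910156 > 0, so the root lies in [-6.25, -6]
p(-6.125) = -23.80835 < 0, so the root lies in [-6.25, -6.125]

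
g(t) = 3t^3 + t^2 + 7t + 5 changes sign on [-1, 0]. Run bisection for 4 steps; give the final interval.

t = -0.5 gives g = 1.375, positive; keep [-1, -0.5]
t = -0.75 gives g = -0.953125, negative; keep [-0.75, -0.5]
t = -0.625 gives g = 0.283203, positive; keep [-0.75, -0.625]
t = -0.6875 gives g = -0.3147, negative; keep [-0.6875, -0.625]

[-0.6875, -0.625]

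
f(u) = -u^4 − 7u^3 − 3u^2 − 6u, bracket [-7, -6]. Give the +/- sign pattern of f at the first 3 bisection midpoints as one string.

+-+

f(-6.5) = 49.5625 > 0, so the root lies in [-7, -6.5]
f(-6.75) = -19.300781 < 0, so the root lies in [-6.75, -6.5]
f(-6.625) = 17.118896 > 0, so the root lies in [-6.75, -6.625]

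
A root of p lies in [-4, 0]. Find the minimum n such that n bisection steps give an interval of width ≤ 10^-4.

16

Width after n steps is 4/2^n. Need 2^n ≥ 4/10^-4 = 40000.
2^15 = 32768 < 40000 ≤ 2^16 = 65536, so n = 16.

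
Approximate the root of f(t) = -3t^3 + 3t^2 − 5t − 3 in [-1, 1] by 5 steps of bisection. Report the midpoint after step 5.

midpoint 0: f = -3 < 0 → [-1, 0]
midpoint -0.5: f = 0.625 > 0 → [-0.5, 0]
midpoint -0.25: f = -1.515625 < 0 → [-0.5, -0.25]
midpoint -0.375: f = -0.5449 < 0 → [-0.5, -0.375]
midpoint -0.4375: f = 0.0129 > 0 → [-0.4375, -0.375]

-0.4375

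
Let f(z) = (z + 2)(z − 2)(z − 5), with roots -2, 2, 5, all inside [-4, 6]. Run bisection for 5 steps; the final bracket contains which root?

midpoint 1: f = 12 > 0 → [-4, 1]
midpoint -1.5: f = 11.375 > 0 → [-4, -1.5]
midpoint -2.75: f = -27.609375 < 0 → [-2.75, -1.5]
midpoint -2.125: f = -3.6738 < 0 → [-2.125, -1.5]
midpoint -1.8125: f = 4.8699 > 0 → [-2.125, -1.8125]

-2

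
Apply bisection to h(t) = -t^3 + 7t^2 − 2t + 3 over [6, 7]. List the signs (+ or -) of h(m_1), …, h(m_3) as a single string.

t = 6.5 gives h = 11.125, positive; keep [6.5, 7]
t = 6.75 gives h = 0.890625, positive; keep [6.75, 7]
t = 6.875 gives h = -4.841797, negative; keep [6.75, 6.875]

++-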